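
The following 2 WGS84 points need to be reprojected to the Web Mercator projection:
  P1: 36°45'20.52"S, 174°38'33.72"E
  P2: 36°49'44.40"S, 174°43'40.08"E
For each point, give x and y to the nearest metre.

P1: x 19441136 m, y -4405109 m; P2: x 19450610 m, y -4415298 m

Web Mercator: x = R·λ, y = R·ln tan(π/4+φ/2), R = 6378137 m.
P1 (-36.7557°, 174.6427°) → (19441136.435, -4405109.004) m.
P2 (-36.8290°, 174.7278°) → (19450609.723, -4415298.320) m.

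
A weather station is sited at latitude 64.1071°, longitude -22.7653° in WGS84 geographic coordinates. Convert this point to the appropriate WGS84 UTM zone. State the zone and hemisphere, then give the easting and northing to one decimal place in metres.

Longitude -22.7653° lies in the 6° band [-24°, -18°), giving zone 27; latitude is north of the equator, so 27N.
Zone 27 central meridian λ₀ = 6×27 − 183 = -21°; Δλ = -1.7653°.
Transverse Mercator on WGS84 with k₀ = 0.9996 gives E = 413994.407 m, N = 7110140.751 m.

Zone 27N: E 413994.4 m, N 7110140.8 m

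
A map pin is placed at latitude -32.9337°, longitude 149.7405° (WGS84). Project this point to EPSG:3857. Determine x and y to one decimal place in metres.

Web Mercator is spherical with R = a = 6378137 m.
x = R·λ = 6378137 × 2.613464749 = 16669036.211 m.
y = R·ln tan(π/4 + φ/2) = 6378137 × -0.609348318 = -3886507.0502 m.

x 16669036.2 m, y -3886507.1 m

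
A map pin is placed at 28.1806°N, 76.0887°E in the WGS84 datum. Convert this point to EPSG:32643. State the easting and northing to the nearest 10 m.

E 606870 m, N 3117690 m

Zone 43 central meridian λ₀ = 6×43 − 183 = 75°; Δλ = +1.0887°.
Transverse Mercator on WGS84 with k₀ = 0.9996 gives E = 606868.323 m, N = 3117688.147 m.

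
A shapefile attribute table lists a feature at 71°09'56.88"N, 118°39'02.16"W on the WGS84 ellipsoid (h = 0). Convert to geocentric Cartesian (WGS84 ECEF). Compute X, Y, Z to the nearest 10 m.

WGS84: a = 6378137 m, e² = 0.006694380; N(φ) = a/√(1−e²sin²φ) = 6397347.310 m.
X = (N+h)·cosφ·cosλ = -990224.158 m; Y = (N+h)·cosφ·sinλ = -1812389.393 m; Z = (N(1−e²)+h)·sinφ = 6014279.202 m.

X -990220 m, Y -1812390 m, Z 6014280 m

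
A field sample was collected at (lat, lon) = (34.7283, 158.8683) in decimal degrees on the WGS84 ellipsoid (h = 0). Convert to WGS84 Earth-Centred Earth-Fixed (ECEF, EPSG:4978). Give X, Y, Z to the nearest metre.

WGS84: a = 6378137 m, e² = 0.006694380; N(φ) = a/√(1−e²sin²φ) = 6385076.896 m.
X = (N+h)·cosφ·cosλ = -4894774.107 m; Y = (N+h)·cosφ·sinλ = 1891848.154 m; Z = (N(1−e²)+h)·sinφ = 3613135.229 m.

X -4894774 m, Y 1891848 m, Z 3613135 m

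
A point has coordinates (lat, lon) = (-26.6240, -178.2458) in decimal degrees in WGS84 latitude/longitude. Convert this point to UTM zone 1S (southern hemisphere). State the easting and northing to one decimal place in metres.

E 375983.4 m, N 7054604.8 m

Zone 1 central meridian λ₀ = 6×1 − 183 = -177°; Δλ = -1.2458°.
Transverse Mercator on WGS84 with k₀ = 0.9996 gives E = 375983.398 m, N = 7054604.842 m.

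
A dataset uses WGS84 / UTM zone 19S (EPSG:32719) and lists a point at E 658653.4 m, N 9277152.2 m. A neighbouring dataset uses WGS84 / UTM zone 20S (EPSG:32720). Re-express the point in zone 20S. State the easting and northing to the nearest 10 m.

UTM 19S → geographic: φ = -6.53749994°, λ = -67.56509960°.
UTM 20S (λ₀ = -63°) forward: E = -5224.526 m, N = 9275083.207 m.

E -5220 m, N 9275080 m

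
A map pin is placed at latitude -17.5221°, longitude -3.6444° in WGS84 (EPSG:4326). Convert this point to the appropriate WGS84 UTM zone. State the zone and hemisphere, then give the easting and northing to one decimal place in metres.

Zone 30S: E 431599.5 m, N 8062570.4 m

Longitude -3.6444° lies in the 6° band [-6°, 0°), giving zone 30; latitude is south of the equator, so 30S.
Zone 30 central meridian λ₀ = 6×30 − 183 = -3°; Δλ = -0.6444°.
Transverse Mercator on WGS84 with k₀ = 0.9996 gives E = 431599.544 m, N = 8062570.355 m.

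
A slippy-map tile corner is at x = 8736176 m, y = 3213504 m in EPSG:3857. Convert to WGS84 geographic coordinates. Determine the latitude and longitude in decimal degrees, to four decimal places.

lat 27.7183°, lon 78.4784°

R = 6378137 m. λ = x/R = 78.47840426°.
φ = 2·arctan(exp(y/R)) − 90° = 2·arctan(1.65505) − 90° = 27.71829949°.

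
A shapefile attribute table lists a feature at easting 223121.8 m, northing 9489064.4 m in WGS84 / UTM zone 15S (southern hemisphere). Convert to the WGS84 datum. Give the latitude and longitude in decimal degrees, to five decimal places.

Zone 15S: λ₀ = -93°, k₀ = 0.9996, false easting 500000 m, false northing 10000000 m.
Meridian distance M = (N − FN)/k₀ = -511140.1 m.
Inverse transverse Mercator on WGS84 gives φ = -4.61810003°, λ = -95.49550031°.

lat -4.61810°, lon -95.49550°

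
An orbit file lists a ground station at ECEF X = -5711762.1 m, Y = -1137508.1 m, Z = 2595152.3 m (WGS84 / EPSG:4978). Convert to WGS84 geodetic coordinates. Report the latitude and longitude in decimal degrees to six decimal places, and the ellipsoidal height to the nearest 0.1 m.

λ = atan2(Y, X) = -168.73680043°; p = √(X²+Y²) = 5823929.2 m.
Bowring's method on WGS84 (a = 6378137 m, b = 6356752.314 m) gives φ = 24.16119973°, h = 1388.511 m.

lat 24.161200°, lon -168.736800°, h 1388.5 m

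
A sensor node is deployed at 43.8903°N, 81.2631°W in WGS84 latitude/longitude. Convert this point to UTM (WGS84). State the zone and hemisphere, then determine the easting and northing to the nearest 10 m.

Zone 17N: E 478870 m, N 4859720 m

Longitude -81.2631° lies in the 6° band [-84°, -78°), giving zone 17; latitude is north of the equator, so 17N.
Zone 17 central meridian λ₀ = 6×17 − 183 = -81°; Δλ = -0.2631°.
Transverse Mercator on WGS84 with k₀ = 0.9996 gives E = 478867.362 m, N = 4859722.459 m.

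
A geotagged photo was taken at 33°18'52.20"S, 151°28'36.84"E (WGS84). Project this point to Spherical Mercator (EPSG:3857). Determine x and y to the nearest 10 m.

x 16862330 m, y -3937120 m

Web Mercator is spherical with R = a = 6378137 m.
x = R·λ = 6378137 × 2.643770646 = 16862331.375 m.
y = R·ln tan(π/4 + φ/2) = 6378137 × -0.617284227 = -3937123.368 m.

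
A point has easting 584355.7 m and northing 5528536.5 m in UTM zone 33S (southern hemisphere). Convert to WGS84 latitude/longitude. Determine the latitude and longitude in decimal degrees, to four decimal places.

Zone 33S: λ₀ = 15°, k₀ = 0.9996, false easting 500000 m, false northing 10000000 m.
Meridian distance M = (N − FN)/k₀ = -4473252.8 m.
Inverse transverse Mercator on WGS84 gives φ = -40.38950010°, λ = 15.99390011°.

lat -40.3895°, lon 15.9939°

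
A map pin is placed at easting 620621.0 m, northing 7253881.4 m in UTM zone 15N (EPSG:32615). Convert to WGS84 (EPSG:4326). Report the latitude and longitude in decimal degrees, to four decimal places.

Zone 15N: λ₀ = -93°, k₀ = 0.9996, false easting 500000 m.
Meridian distance M = (N − FN)/k₀ = 7256784.1 m.
Inverse transverse Mercator on WGS84 gives φ = 65.38530025°, λ = -90.40409957°.

lat 65.3853°, lon -90.4041°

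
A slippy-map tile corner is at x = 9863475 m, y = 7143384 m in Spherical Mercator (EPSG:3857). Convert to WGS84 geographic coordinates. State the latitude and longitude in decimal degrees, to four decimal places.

lat 53.8584°, lon 88.6051°

R = 6378137 m. λ = x/R = 88.60510347°.
φ = 2·arctan(exp(y/R)) − 90° = 2·arctan(3.06479) − 90° = 53.85839773°.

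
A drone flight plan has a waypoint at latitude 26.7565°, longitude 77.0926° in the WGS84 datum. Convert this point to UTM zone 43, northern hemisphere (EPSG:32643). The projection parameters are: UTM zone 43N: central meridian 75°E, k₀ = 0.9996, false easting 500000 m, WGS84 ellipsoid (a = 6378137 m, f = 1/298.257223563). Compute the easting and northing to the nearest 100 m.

Zone 43 central meridian λ₀ = 6×43 − 183 = 75°; Δλ = +2.0926°.
Transverse Mercator on WGS84 with k₀ = 0.9996 gives E = 708090.721 m, N = 2961177.112 m.

E 708100 m, N 2961200 m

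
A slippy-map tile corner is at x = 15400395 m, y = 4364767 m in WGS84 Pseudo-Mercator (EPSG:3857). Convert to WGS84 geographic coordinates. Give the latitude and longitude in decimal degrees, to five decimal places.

lat 36.46480°, lon 138.34410°

R = 6378137 m. λ = x/R = 138.34410210°.
φ = 2·arctan(exp(y/R)) − 90° = 2·arctan(1.98245) − 90° = 36.46479956°.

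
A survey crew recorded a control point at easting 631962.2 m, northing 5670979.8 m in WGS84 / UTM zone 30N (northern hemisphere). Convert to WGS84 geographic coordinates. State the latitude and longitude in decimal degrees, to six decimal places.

Zone 30N: λ₀ = -3°, k₀ = 0.9996, false easting 500000 m.
Meridian distance M = (N − FN)/k₀ = 5673249.1 m.
Inverse transverse Mercator on WGS84 gives φ = 51.17500020°, λ = -1.11219936°.

lat 51.175000°, lon -1.112199°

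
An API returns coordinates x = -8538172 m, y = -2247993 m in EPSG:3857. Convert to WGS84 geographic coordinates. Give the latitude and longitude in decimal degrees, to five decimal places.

R = 6378137 m. λ = x/R = -76.69970406°.
φ = 2·arctan(exp(y/R)) − 90° = 2·arctan(0.70296) − 90° = -19.78850331°.

lat -19.78850°, lon -76.69970°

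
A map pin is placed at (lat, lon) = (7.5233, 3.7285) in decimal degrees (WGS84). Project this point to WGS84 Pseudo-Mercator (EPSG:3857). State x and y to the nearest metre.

Web Mercator is spherical with R = a = 6378137 m.
x = R·λ = 6378137 × 0.065074601 = 415054.721 m.
y = R·ln tan(π/4 + φ/2) = 6378137 × 0.131685307 = 839906.928 m.

x 415055 m, y 839907 m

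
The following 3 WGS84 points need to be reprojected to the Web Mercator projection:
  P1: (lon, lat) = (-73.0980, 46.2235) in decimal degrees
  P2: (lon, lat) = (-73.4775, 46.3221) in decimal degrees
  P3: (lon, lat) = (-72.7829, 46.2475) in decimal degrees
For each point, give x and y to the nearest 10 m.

P1: x -8137230 m, y 5816240 m; P2: x -8179480 m, y 5832120 m; P3: x -8102160 m, y 5820100 m

Web Mercator: x = R·λ, y = R·ln tan(π/4+φ/2), R = 6378137 m.
P1 (46.2235°, -73.0980°) → (-8137232.138, 5816237.876) m.
P2 (46.3221°, -73.4775°) → (-8179477.885, 5832117.073) m.
P3 (46.2475°, -72.7829°) → (-8102155.366, 5820100.366) m.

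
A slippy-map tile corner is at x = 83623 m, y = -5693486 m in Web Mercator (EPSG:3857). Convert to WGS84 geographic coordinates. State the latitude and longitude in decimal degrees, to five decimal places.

lat -45.45530°, lon 0.75120°

R = 6378137 m. λ = x/R = 0.75119819°.
φ = 2·arctan(exp(y/R)) − 90° = 2·arctan(0.40957) − 90° = -45.45529858°.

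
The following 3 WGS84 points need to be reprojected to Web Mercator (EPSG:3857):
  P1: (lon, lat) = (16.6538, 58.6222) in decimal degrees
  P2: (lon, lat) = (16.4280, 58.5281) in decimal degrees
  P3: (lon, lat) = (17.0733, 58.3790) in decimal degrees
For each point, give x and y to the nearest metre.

Web Mercator: x = R·λ, y = R·ln tan(π/4+φ/2), R = 6378137 m.
P1 (58.6222°, 16.6538°) → (1853892.536, 8099174.027) m.
P2 (58.5281°, 16.4280°) → (1828756.595, 8079082.777) m.
P3 (58.3790°, 17.0733°) → (1900591.062, 8047358.590) m.

P1: x 1853893 m, y 8099174 m; P2: x 1828757 m, y 8079083 m; P3: x 1900591 m, y 8047359 m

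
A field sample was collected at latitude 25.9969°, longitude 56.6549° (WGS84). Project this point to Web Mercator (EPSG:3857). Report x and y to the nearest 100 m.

Web Mercator is spherical with R = a = 6378137 m.
x = R·λ = 6378137 × 0.988814542 = 6306794.619 m.
y = R·ln tan(π/4 + φ/2) = 6378137 × 0.470152491 = 2998697.000 m.

x 6306800 m, y 2998700 m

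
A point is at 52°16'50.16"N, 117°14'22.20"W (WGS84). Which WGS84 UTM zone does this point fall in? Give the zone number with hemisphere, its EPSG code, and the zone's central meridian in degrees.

UTM zone = ⌊(λ + 180)/6⌋ + 1; -117.2395° ∈ [-120°, -114°) → zone 11.
Hemisphere: N (φ ≥ 0).
Central meridian λ₀ = 6×11 − 183 = -117°.
EPSG code: 32611.

Zone 11N (EPSG:32611), central meridian -117°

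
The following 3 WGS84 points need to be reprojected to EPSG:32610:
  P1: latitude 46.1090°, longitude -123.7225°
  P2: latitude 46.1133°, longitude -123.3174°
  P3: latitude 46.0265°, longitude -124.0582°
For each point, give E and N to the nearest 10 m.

UTM zone 10N: λ₀ = -123°, k₀ = 0.9996.
P1 (46.1090°, -123.7225°) → (444165.164, 5106411.962) m.
P2 (46.1133°, -123.3174°) → (475473.200, 5106684.986) m.
P3 (46.0265°, -124.0582°) → (418100.411, 5097536.144) m.

P1: E 444170 m, N 5106410 m; P2: E 475470 m, N 5106680 m; P3: E 418100 m, N 5097540 m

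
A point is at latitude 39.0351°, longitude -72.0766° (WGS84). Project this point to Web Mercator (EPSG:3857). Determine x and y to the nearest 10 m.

Web Mercator is spherical with R = a = 6378137 m.
x = R·λ = 6378137 × -1.257973984 = -8023530.410 m.
y = R·ln tan(π/4 + φ/2) = 6378137 × 0.741078562 = 4726700.594 m.

x -8023530 m, y 4726700 m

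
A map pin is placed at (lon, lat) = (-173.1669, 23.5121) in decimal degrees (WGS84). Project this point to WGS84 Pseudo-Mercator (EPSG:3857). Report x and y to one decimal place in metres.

Web Mercator is spherical with R = a = 6378137 m.
x = R·λ = 6378137 × -3.022332560 = -19276851.130 m.
y = R·ln tan(π/4 + φ/2) = 6378137 × 0.422390907 = 2694067.074 m.

x -19276851.1 m, y 2694067.1 m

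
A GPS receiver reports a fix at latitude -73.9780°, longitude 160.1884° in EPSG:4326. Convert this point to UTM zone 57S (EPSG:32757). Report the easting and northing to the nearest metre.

Zone 57 central meridian λ₀ = 6×57 − 183 = 159°; Δλ = +1.1884°.
Transverse Mercator on WGS84 with k₀ = 0.9996 gives E = 536610.024 m, N = 1790051.363 m.

E 536610 m, N 1790051 m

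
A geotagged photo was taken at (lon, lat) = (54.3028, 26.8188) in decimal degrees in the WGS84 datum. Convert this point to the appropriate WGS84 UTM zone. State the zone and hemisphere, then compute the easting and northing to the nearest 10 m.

Zone 40N: E 231910 m, N 2969210 m

Longitude 54.3028° lies in the 6° band [54°, 60°), giving zone 40; latitude is north of the equator, so 40N.
Zone 40 central meridian λ₀ = 6×40 − 183 = 57°; Δλ = -2.6972°.
Transverse Mercator on WGS84 with k₀ = 0.9996 gives E = 231910.093 m, N = 2969214.275 m.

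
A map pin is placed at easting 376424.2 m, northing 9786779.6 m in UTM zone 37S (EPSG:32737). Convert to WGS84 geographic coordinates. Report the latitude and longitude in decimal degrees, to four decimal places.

Zone 37S: λ₀ = 39°, k₀ = 0.9996, false easting 500000 m, false northing 10000000 m.
Meridian distance M = (N − FN)/k₀ = -213305.7 m.
Inverse transverse Mercator on WGS84 gives φ = -1.92869965°, λ = 37.88890016°.

lat -1.9287°, lon 37.8889°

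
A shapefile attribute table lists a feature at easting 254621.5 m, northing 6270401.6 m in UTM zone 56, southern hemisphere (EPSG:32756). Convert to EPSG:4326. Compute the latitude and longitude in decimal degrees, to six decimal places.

lat -33.678000°, lon 150.353200°

Zone 56S: λ₀ = 153°, k₀ = 0.9996, false easting 500000 m, false northing 10000000 m.
Meridian distance M = (N − FN)/k₀ = -3731090.8 m.
Inverse transverse Mercator on WGS84 gives φ = -33.67799996°, λ = 150.35320015°.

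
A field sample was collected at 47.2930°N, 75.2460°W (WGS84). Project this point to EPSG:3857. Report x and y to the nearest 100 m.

x -8376300 m, y 5990000 m

Web Mercator is spherical with R = a = 6378137 m.
x = R·λ = 6378137 × -1.313290449 = -8376346.404 m.
y = R·ln tan(π/4 + φ/2) = 6378137 × 0.939150563 = 5990030.955 m.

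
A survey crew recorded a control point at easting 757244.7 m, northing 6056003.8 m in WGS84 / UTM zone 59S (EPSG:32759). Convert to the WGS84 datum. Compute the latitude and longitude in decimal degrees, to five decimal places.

Zone 59S: λ₀ = 171°, k₀ = 0.9996, false easting 500000 m, false northing 10000000 m.
Meridian distance M = (N − FN)/k₀ = -3945574.4 m.
Inverse transverse Mercator on WGS84 gives φ = -35.60630001°, λ = 173.83979993°.

lat -35.60630°, lon 173.83980°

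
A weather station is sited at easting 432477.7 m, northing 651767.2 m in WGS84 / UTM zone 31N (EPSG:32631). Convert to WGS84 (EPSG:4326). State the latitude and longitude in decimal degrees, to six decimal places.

Zone 31N: λ₀ = 3°, k₀ = 0.9996, false easting 500000 m.
Meridian distance M = (N − FN)/k₀ = 652028.0 m.
Inverse transverse Mercator on WGS84 gives φ = 5.89619967°, λ = 2.38999974°.

lat 5.896200°, lon 2.390000°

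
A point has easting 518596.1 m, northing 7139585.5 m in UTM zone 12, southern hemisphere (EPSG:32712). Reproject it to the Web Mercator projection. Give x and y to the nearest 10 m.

Unproject from UTM 12S (λ₀ = -111°) → φ = -25.86200004°, λ = -110.81439983°.
Web Mercator (R = 6378137 m): x = -12335802.562 m, y = -2981999.073 m.

x -12335800 m, y -2982000 m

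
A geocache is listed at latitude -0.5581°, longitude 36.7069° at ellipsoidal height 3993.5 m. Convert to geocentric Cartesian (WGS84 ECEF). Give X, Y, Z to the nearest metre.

X 5116336 m, Y 3814558 m, Z -61749 m

WGS84: a = 6378137 m, e² = 0.006694380; N(φ) = a/√(1−e²sin²φ) = 6378139.026 m.
X = (N+h)·cosφ·cosλ = 5116336.323 m; Y = (N+h)·cosφ·sinλ = 3814558.123 m; Z = (N(1−e²)+h)·sinφ = -61749.446 m.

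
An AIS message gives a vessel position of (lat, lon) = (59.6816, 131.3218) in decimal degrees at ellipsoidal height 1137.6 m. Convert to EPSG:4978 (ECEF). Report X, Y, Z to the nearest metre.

X -2131639 m, Y 2424533 m, Z 5483637 m

WGS84: a = 6378137 m, e² = 0.006694380; N(φ) = a/√(1−e²sin²φ) = 6394105.324 m.
X = (N+h)·cosφ·cosλ = -2131638.876 m; Y = (N+h)·cosφ·sinλ = 2424532.516 m; Z = (N(1−e²)+h)·sinφ = 5483637.478 m.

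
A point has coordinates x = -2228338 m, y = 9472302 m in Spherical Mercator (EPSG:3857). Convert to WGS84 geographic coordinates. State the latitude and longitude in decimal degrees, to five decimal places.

R = 6378137 m. λ = x/R = -20.01750084°.
φ = 2·arctan(exp(y/R)) − 90° = 2·arctan(4.41550) − 90° = 64.47840047°.

lat 64.47840°, lon -20.01750°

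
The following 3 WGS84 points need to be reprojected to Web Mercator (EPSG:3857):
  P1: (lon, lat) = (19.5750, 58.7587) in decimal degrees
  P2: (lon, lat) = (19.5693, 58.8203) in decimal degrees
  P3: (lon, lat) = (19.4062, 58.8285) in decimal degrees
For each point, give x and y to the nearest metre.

Web Mercator: x = R·λ, y = R·ln tan(π/4+φ/2), R = 6378137 m.
P1 (58.7587°, 19.5750°) → (2179079.032, 8128414.471) m.
P2 (58.8203°, 19.5693°) → (2178444.511, 8141647.774) m.
P3 (58.8285°, 19.4062°) → (2160288.302, 8143411.123) m.

P1: x 2179079 m, y 8128414 m; P2: x 2178445 m, y 8141648 m; P3: x 2160288 m, y 8143411 m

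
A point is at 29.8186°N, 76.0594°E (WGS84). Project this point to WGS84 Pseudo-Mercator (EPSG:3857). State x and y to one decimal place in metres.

Web Mercator is spherical with R = a = 6378137 m.
x = R·λ = 6378137 × 1.327486957 = 8466893.678 m.
y = R·ln tan(π/4 + φ/2) = 6378137 × 0.545653662 = 3480253.811 m.

x 8466893.7 m, y 3480253.8 m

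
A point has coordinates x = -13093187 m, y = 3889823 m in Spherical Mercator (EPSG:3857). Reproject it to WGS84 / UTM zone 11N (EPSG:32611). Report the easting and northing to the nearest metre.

Web Mercator inverse (R = 6378137 m) → φ = 32.95869728°, λ = -117.61810000°.
UTM 11N forward: E = 442232.325 m, N = 3646877.658 m.

E 442232 m, N 3646878 m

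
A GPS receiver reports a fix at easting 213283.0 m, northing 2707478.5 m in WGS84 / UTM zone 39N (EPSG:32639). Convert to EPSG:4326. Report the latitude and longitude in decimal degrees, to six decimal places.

lat 24.454500°, lon 48.171800°

Zone 39N: λ₀ = 51°, k₀ = 0.9996, false easting 500000 m.
Meridian distance M = (N − FN)/k₀ = 2708561.9 m.
Inverse transverse Mercator on WGS84 gives φ = 24.45449979°, λ = 48.17180029°.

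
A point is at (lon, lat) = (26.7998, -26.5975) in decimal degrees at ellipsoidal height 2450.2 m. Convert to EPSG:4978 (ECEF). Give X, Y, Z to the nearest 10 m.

X 5095950 m, Y 2574130 m, Z -2839510 m

WGS84: a = 6378137 m, e² = 0.006694380; N(φ) = a/√(1−e²sin²φ) = 6382420.756 m.
X = (N+h)·cosφ·cosλ = 5095945.796 m; Y = (N+h)·cosφ·sinλ = 2574125.122 m; Z = (N(1−e²)+h)·sinφ = -2839505.443 m.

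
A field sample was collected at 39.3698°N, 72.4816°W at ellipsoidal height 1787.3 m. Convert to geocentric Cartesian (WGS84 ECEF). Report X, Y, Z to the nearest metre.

X 1486629 m, Y -4709711 m, Z 4025273 m

WGS84: a = 6378137 m, e² = 0.006694380; N(φ) = a/√(1−e²sin²φ) = 6386744.435 m.
X = (N+h)·cosφ·cosλ = 1486629.222 m; Y = (N+h)·cosφ·sinλ = -4709711.125 m; Z = (N(1−e²)+h)·sinφ = 4025272.745 m.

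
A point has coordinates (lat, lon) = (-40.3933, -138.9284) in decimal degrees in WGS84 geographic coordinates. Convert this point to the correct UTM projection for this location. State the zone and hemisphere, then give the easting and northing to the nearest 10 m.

Longitude -138.9284° lies in the 6° band [-144°, -138°), giving zone 7; latitude is south of the equator, so 7S.
Zone 7 central meridian λ₀ = 6×7 − 183 = -141°; Δλ = +2.0716°.
Transverse Mercator on WGS84 with k₀ = 0.9996 gives E = 675818.673 m, N = 5526528.606 m.

Zone 7S: E 675820 m, N 5526530 m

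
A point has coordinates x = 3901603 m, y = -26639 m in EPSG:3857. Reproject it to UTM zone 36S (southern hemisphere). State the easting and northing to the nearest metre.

Web Mercator inverse (R = 6378137 m) → φ = -0.23930151°, λ = 35.04869607°.
UTM 36S forward: E = 728015.523 m, N = 9973532.960 m.

E 728016 m, N 9973533 m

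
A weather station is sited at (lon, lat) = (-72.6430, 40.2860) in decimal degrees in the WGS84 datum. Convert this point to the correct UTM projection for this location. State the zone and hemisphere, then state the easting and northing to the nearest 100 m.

Longitude -72.6430° lies in the 6° band [-78°, -72°), giving zone 18; latitude is north of the equator, so 18N.
Zone 18 central meridian λ₀ = 6×18 − 183 = -75°; Δλ = +2.3570°.
Transverse Mercator on WGS84 with k₀ = 0.9996 gives E = 700360.297 m, N = 4462166.778 m.

Zone 18N: E 700400 m, N 4462200 m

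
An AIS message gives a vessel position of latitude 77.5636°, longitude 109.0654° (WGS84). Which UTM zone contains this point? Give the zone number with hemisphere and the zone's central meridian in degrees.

Zone 49N, central meridian 111°

UTM zone = ⌊(λ + 180)/6⌋ + 1; 109.0654° ∈ [108°, 114°) → zone 49.
Hemisphere: N (φ ≥ 0).
Central meridian λ₀ = 6×49 − 183 = 111°.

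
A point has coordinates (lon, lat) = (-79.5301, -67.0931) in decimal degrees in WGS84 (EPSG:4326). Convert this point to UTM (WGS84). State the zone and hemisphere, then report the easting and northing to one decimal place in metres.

Zone 17S: E 563841.2 m, N 2557486.9 m

Longitude -79.5301° lies in the 6° band [-84°, -78°), giving zone 17; latitude is south of the equator, so 17S.
Zone 17 central meridian λ₀ = 6×17 − 183 = -81°; Δλ = +1.4699°.
Transverse Mercator on WGS84 with k₀ = 0.9996 gives E = 563841.157 m, N = 2557486.923 m.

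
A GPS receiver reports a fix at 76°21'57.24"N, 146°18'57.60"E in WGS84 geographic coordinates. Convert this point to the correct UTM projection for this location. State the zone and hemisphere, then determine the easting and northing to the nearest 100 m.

Longitude 146.3160° lies in the 6° band [144°, 150°), giving zone 55; latitude is north of the equator, so 55N.
Zone 55 central meridian λ₀ = 6×55 − 183 = 147°; Δλ = -0.6840°.
Transverse Mercator on WGS84 with k₀ = 0.9996 gives E = 482002.214 m, N = 8476118.707 m.

Zone 55N: E 482000 m, N 8476100 m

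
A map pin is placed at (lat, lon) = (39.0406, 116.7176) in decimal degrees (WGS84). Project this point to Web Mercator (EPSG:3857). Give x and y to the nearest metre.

Web Mercator is spherical with R = a = 6378137 m.
x = R·λ = 6378137 × 2.037106415 = 12992943.799 m.
y = R·ln tan(π/4 + φ/2) = 6378137 × 0.741202148 = 4727488.844 m.

x 12992944 m, y 4727489 m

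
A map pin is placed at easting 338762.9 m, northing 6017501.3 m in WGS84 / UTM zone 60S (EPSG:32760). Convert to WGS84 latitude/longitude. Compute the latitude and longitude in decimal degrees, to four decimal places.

lat -35.9736°, lon 175.2117°

Zone 60S: λ₀ = 177°, k₀ = 0.9996, false easting 500000 m, false northing 10000000 m.
Meridian distance M = (N − FN)/k₀ = -3984092.3 m.
Inverse transverse Mercator on WGS84 gives φ = -35.97360030°, λ = 175.21170015°.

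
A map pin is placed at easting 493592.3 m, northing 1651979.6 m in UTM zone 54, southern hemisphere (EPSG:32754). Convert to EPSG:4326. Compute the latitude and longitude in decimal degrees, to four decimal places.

Zone 54S: λ₀ = 141°, k₀ = 0.9996, false easting 500000 m, false northing 10000000 m.
Meridian distance M = (N − FN)/k₀ = -8351360.9 m.
Inverse transverse Mercator on WGS84 gives φ = -75.21870011°, λ = 140.77500104°.

lat -75.2187°, lon 140.7750°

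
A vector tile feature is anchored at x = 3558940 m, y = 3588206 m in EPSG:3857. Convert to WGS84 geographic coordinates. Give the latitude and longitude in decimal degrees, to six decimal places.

R = 6378137 m. λ = x/R = 31.97050197°.
φ = 2·arctan(exp(y/R)) − 90° = 2·arctan(1.75519) − 90° = 30.65639939°.

lat 30.656399°, lon 31.970502°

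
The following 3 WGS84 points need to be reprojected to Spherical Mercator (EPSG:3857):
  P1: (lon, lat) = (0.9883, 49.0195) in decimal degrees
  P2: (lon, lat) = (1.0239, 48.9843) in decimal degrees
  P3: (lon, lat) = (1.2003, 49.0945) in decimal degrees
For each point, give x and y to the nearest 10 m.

P1: x 110020 m, y 6278170 m; P2: x 113980 m, y 6272200 m; P3: x 133620 m, y 6290910 m

Web Mercator: x = R·λ, y = R·ln tan(π/4+φ/2), R = 6378137 m.
P1 (49.0195°, 0.9883°) → (110017.053, 6278170.784) m.
P2 (48.9843°, 1.0239°) → (113980.027, 6272197.852) m.
P3 (49.0945°, 1.2003°) → (133616.785, 6290911.305) m.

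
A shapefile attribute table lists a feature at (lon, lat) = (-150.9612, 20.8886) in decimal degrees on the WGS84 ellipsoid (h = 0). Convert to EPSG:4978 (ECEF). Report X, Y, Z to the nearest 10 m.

WGS84: a = 6378137 m, e² = 0.006694380; N(φ) = a/√(1−e²sin²φ) = 6380852.799 m.
X = (N+h)·cosφ·cosλ = -5212064.276 m; Y = (N+h)·cosφ·sinλ = -2893710.167 m; Z = (N(1−e²)+h)·sinφ = 2259876.139 m.

X -5212060 m, Y -2893710 m, Z 2259880 m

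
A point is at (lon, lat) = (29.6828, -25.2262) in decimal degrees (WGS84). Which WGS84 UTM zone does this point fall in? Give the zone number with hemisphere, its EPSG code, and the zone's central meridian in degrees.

UTM zone = ⌊(λ + 180)/6⌋ + 1; 29.6828° ∈ [24°, 30°) → zone 35.
Hemisphere: S (φ < 0).
Central meridian λ₀ = 6×35 − 183 = 27°.
EPSG code: 32735.

Zone 35S (EPSG:32735), central meridian 27°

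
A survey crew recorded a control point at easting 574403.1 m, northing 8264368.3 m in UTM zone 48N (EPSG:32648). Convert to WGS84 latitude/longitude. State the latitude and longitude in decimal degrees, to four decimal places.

Zone 48N: λ₀ = 105°, k₀ = 0.9996, false easting 500000 m.
Meridian distance M = (N − FN)/k₀ = 8267675.4 m.
Inverse transverse Mercator on WGS84 gives φ = 74.45509984°, λ = 107.48789937°.

lat 74.4551°, lon 107.4879°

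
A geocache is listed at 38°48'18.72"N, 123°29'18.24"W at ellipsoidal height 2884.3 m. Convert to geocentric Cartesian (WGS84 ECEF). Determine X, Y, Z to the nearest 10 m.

X -2747340 m, Y -4152600 m, Z 3977300 m

WGS84: a = 6378137 m, e² = 0.006694380; N(φ) = a/√(1−e²sin²φ) = 6386537.704 m.
X = (N+h)·cosφ·cosλ = -2747339.549 m; Y = (N+h)·cosφ·sinλ = -4152603.703 m; Z = (N(1−e²)+h)·sinφ = 3977295.303 m.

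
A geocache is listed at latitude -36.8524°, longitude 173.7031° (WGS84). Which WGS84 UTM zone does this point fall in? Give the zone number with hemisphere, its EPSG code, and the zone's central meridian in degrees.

UTM zone = ⌊(λ + 180)/6⌋ + 1; 173.7031° ∈ [168°, 174°) → zone 59.
Hemisphere: S (φ < 0).
Central meridian λ₀ = 6×59 − 183 = 171°.
EPSG code: 32759.

Zone 59S (EPSG:32759), central meridian 171°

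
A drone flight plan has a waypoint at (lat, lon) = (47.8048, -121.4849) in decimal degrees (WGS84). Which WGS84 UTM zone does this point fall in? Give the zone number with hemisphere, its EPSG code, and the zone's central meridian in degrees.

UTM zone = ⌊(λ + 180)/6⌋ + 1; -121.4849° ∈ [-126°, -120°) → zone 10.
Hemisphere: N (φ ≥ 0).
Central meridian λ₀ = 6×10 − 183 = -123°.
EPSG code: 32610.

Zone 10N (EPSG:32610), central meridian -123°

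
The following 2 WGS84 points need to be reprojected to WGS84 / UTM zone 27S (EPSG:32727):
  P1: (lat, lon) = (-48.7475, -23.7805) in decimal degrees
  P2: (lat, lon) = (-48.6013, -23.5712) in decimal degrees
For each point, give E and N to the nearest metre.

P1: E 295612 m, N 4596883 m; P2: E 310447 m, N 4613673 m

UTM zone 27S: λ₀ = -21°, k₀ = 0.9996.
P1 (-48.7475°, -23.7805°) → (295611.557, 4596882.943) m.
P2 (-48.6013°, -23.5712°) → (310447.365, 4613672.841) m.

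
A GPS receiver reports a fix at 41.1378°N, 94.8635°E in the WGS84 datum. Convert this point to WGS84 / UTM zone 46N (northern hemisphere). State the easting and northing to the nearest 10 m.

E 656400 m, N 4555730 m

Zone 46 central meridian λ₀ = 6×46 − 183 = 93°; Δλ = +1.8635°.
Transverse Mercator on WGS84 with k₀ = 0.9996 gives E = 656400.103 m, N = 4555727.899 m.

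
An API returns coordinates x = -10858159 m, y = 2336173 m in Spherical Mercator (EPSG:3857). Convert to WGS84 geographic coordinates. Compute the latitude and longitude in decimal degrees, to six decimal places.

lat 20.532099°, lon -97.540502°

R = 6378137 m. λ = x/R = -97.54050187°.
φ = 2·arctan(exp(y/R)) − 90° = 2·arctan(1.44236) − 90° = 20.53209865°.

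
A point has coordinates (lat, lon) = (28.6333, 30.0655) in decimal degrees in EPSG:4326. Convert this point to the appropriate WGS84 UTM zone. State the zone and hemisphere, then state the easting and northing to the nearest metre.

Longitude 30.0655° lies in the 6° band [30°, 36°), giving zone 36; latitude is north of the equator, so 36N.
Zone 36 central meridian λ₀ = 6×36 − 183 = 33°; Δλ = -2.9345°.
Transverse Mercator on WGS84 with k₀ = 0.9996 gives E = 213108.663 m, N = 3170882.090 m.

Zone 36N: E 213109 m, N 3170882 m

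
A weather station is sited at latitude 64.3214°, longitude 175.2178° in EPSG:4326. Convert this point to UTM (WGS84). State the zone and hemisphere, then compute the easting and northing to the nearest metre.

Longitude 175.2178° lies in the 6° band [174°, 180°), giving zone 60; latitude is north of the equator, so 60N.
Zone 60 central meridian λ₀ = 6×60 − 183 = 177°; Δλ = -1.7822°.
Transverse Mercator on WGS84 with k₀ = 0.9996 gives E = 413840.068 m, N = 7134037.253 m.

Zone 60N: E 413840 m, N 7134037 m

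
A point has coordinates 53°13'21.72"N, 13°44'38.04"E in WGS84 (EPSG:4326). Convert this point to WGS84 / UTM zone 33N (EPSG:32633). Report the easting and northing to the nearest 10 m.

Zone 33 central meridian λ₀ = 6×33 − 183 = 15°; Δλ = -1.2561°.
Transverse Mercator on WGS84 with k₀ = 0.9996 gives E = 416138.950 m, N = 5897780.871 m.

E 416140 m, N 5897780 m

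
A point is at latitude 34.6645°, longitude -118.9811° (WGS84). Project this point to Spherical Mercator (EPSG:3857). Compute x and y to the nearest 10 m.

x -13244920 m, y 4118380 m

Web Mercator is spherical with R = a = 6378137 m.
x = R·λ = 6378137 × -2.076611943 = -13244915.466 m.
y = R·ln tan(π/4 + φ/2) = 6378137 × 0.645702811 = 4118380.989 m.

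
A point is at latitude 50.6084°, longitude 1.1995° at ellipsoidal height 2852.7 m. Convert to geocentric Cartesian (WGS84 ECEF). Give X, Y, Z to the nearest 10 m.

WGS84: a = 6378137 m, e² = 0.006694380; N(φ) = a/√(1−e²sin²φ) = 6390926.191 m.
X = (N+h)·cosφ·cosλ = 4056713.013 m; Y = (N+h)·cosφ·sinλ = 84940.607 m; Z = (N(1−e²)+h)·sinφ = 4908218.475 m.

X 4056710 m, Y 84940 m, Z 4908220 m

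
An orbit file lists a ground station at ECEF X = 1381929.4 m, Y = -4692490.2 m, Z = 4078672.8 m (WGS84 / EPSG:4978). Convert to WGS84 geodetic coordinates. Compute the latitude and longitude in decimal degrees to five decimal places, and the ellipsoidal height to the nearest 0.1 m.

lat 40.01030°, lon -73.59040°, h -293.7 m

λ = atan2(Y, X) = -73.59039946°; p = √(X²+Y²) = 4891747.5 m.
Bowring's method on WGS84 (a = 6378137 m, b = 6356752.314 m) gives φ = 40.01030011°, h = -293.671 m.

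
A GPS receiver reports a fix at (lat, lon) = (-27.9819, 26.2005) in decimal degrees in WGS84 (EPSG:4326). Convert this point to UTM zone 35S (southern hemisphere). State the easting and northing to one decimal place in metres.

Zone 35 central meridian λ₀ = 6×35 − 183 = 27°; Δλ = -0.7995°.
Transverse Mercator on WGS84 with k₀ = 0.9996 gives E = 421376.573 m, N = 6904545.269 m.

E 421376.6 m, N 6904545.3 m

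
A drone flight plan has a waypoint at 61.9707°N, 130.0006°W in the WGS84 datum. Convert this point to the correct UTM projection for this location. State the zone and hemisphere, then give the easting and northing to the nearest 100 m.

Longitude -130.0006° lies in the 6° band [-132°, -126°), giving zone 9; latitude is north of the equator, so 9N.
Zone 9 central meridian λ₀ = 6×9 − 183 = -129°; Δλ = -1.0006°.
Transverse Mercator on WGS84 with k₀ = 0.9996 gives E = 447542.452 m, N = 6871320.447 m.

Zone 9N: E 447500 m, N 6871300 m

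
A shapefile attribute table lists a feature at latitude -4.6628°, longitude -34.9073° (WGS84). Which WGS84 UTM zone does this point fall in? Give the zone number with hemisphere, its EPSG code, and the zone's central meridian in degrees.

Zone 25S (EPSG:32725), central meridian -33°

UTM zone = ⌊(λ + 180)/6⌋ + 1; -34.9073° ∈ [-36°, -30°) → zone 25.
Hemisphere: S (φ < 0).
Central meridian λ₀ = 6×25 − 183 = -33°.
EPSG code: 32725.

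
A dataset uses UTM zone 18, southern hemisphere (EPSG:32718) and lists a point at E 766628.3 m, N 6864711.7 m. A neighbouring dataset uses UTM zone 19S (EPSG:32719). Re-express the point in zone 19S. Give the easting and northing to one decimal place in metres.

UTM 18S → geographic: φ = -28.31670023°, λ = -72.28080009°.
UTM 19S (λ₀ = -69°) forward: E = 178274.100 m, N = 6863341.976 m.

E 178274.1 m, N 6863342.0 m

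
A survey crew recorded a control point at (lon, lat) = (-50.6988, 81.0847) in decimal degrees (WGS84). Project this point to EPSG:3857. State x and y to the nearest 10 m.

Web Mercator is spherical with R = a = 6378137 m.
x = R·λ = 6378137 × -0.884860987 = -5643764.600 m.
y = R·ln tan(π/4 + φ/2) = 6378137 × 2.551584741 = 16274357.046 m.

x -5643760 m, y 16274360 m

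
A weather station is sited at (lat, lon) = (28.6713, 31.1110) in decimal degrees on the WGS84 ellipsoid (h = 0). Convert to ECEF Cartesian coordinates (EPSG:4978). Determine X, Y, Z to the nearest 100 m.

WGS84: a = 6378137 m, e² = 0.006694380; N(φ) = a/√(1−e²sin²φ) = 6383057.034 m.
X = (N+h)·cosφ·cosλ = 4794890.184 m; Y = (N+h)·cosφ·sinλ = 2893718.367 m; Z = (N(1−e²)+h)·sinφ = 3041987.594 m.

X 4794900 m, Y 2893700 m, Z 3042000 m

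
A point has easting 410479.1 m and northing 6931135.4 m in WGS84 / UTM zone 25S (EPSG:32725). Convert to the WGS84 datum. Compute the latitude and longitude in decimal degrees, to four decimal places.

Zone 25S: λ₀ = -33°, k₀ = 0.9996, false easting 500000 m, false northing 10000000 m.
Meridian distance M = (N − FN)/k₀ = -3070092.6 m.
Inverse transverse Mercator on WGS84 gives φ = -27.74119982°, λ = -33.90829958°.

lat -27.7412°, lon -33.9083°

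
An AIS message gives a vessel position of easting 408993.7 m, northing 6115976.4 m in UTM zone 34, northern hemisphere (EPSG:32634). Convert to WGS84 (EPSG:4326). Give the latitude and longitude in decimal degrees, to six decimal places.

lat 55.182000°, lon 19.570799°

Zone 34N: λ₀ = 21°, k₀ = 0.9996, false easting 500000 m.
Meridian distance M = (N − FN)/k₀ = 6118423.8 m.
Inverse transverse Mercator on WGS84 gives φ = 55.18199983°, λ = 19.57079928°.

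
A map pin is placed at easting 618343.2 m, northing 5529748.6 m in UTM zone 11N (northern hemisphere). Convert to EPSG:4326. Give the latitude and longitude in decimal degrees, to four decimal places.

lat 49.9084°, lon -115.3518°

Zone 11N: λ₀ = -117°, k₀ = 0.9996, false easting 500000 m.
Meridian distance M = (N − FN)/k₀ = 5531961.4 m.
Inverse transverse Mercator on WGS84 gives φ = 49.90839980°, λ = -115.35179980°.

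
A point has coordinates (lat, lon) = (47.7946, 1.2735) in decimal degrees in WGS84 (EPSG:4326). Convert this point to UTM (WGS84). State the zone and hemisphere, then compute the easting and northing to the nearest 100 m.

Longitude 1.2735° lies in the 6° band [0°, 6°), giving zone 31; latitude is north of the equator, so 31N.
Zone 31 central meridian λ₀ = 6×31 − 183 = 3°; Δλ = -1.7265°.
Transverse Mercator on WGS84 with k₀ = 0.9996 gives E = 370702.357 m, N = 5294914.503 m.

Zone 31N: E 370700 m, N 5294900 m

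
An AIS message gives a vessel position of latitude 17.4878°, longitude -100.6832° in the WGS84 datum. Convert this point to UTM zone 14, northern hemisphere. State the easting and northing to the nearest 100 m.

E 321300 m, N 1934300 m

Zone 14 central meridian λ₀ = 6×14 − 183 = -99°; Δλ = -1.6832°.
Transverse Mercator on WGS84 with k₀ = 0.9996 gives E = 321283.489 m, N = 1934308.222 m.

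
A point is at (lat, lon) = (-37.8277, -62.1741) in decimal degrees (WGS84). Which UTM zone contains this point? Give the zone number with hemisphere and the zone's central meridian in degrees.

UTM zone = ⌊(λ + 180)/6⌋ + 1; -62.1741° ∈ [-66°, -60°) → zone 20.
Hemisphere: S (φ < 0).
Central meridian λ₀ = 6×20 − 183 = -63°.

Zone 20S, central meridian -63°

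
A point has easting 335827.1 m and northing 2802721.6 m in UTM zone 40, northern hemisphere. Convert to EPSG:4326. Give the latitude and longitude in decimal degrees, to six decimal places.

lat 25.332100°, lon 55.368800°

Zone 40N: λ₀ = 57°, k₀ = 0.9996, false easting 500000 m.
Meridian distance M = (N − FN)/k₀ = 2803843.1 m.
Inverse transverse Mercator on WGS84 gives φ = 25.33209978°, λ = 55.36879972°.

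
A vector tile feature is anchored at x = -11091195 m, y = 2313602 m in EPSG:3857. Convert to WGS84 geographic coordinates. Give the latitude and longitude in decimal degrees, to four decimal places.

R = 6378137 m. λ = x/R = -99.63389988°.
φ = 2·arctan(exp(y/R)) − 90° = 2·arctan(1.43726) − 90° = 20.34210245°.

lat 20.3421°, lon -99.6339°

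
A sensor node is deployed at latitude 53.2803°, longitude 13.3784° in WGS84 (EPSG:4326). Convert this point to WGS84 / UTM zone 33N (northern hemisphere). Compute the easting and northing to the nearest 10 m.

Zone 33 central meridian λ₀ = 6×33 − 183 = 15°; Δλ = -1.6216°.
Transverse Mercator on WGS84 with k₀ = 0.9996 gives E = 391884.029 m, N = 5904678.844 m.

E 391880 m, N 5904680 m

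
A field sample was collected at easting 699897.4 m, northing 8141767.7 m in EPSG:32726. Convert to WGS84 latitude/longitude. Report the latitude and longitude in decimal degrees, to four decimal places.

lat -16.7987°, lon -25.1243°

Zone 26S: λ₀ = -27°, k₀ = 0.9996, false easting 500000 m, false northing 10000000 m.
Meridian distance M = (N − FN)/k₀ = -1858975.9 m.
Inverse transverse Mercator on WGS84 gives φ = -16.79869966°, λ = -25.12430037°.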